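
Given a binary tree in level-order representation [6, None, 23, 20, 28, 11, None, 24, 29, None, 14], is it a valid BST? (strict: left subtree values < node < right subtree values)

Level-order array: [6, None, 23, 20, 28, 11, None, 24, 29, None, 14]
Validate using subtree bounds (lo, hi): at each node, require lo < value < hi,
then recurse left with hi=value and right with lo=value.
Preorder trace (stopping at first violation):
  at node 6 with bounds (-inf, +inf): OK
  at node 23 with bounds (6, +inf): OK
  at node 20 with bounds (6, 23): OK
  at node 11 with bounds (6, 20): OK
  at node 14 with bounds (11, 20): OK
  at node 28 with bounds (23, +inf): OK
  at node 24 with bounds (23, 28): OK
  at node 29 with bounds (28, +inf): OK
No violation found at any node.
Result: Valid BST


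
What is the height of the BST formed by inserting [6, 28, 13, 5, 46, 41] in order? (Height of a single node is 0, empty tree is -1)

Insertion order: [6, 28, 13, 5, 46, 41]
Tree (level-order array): [6, 5, 28, None, None, 13, 46, None, None, 41]
Compute height bottom-up (empty subtree = -1):
  height(5) = 1 + max(-1, -1) = 0
  height(13) = 1 + max(-1, -1) = 0
  height(41) = 1 + max(-1, -1) = 0
  height(46) = 1 + max(0, -1) = 1
  height(28) = 1 + max(0, 1) = 2
  height(6) = 1 + max(0, 2) = 3
Height = 3


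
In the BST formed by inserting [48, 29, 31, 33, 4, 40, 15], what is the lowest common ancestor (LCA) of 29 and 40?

Tree insertion order: [48, 29, 31, 33, 4, 40, 15]
Tree (level-order array): [48, 29, None, 4, 31, None, 15, None, 33, None, None, None, 40]
In a BST, the LCA of p=29, q=40 is the first node v on the
root-to-leaf path with p <= v <= q (go left if both < v, right if both > v).
Walk from root:
  at 48: both 29 and 40 < 48, go left
  at 29: 29 <= 29 <= 40, this is the LCA
LCA = 29


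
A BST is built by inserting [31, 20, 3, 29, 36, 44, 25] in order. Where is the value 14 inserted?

Starting tree (level order): [31, 20, 36, 3, 29, None, 44, None, None, 25]
Insertion path: 31 -> 20 -> 3
Result: insert 14 as right child of 3
Final tree (level order): [31, 20, 36, 3, 29, None, 44, None, 14, 25]


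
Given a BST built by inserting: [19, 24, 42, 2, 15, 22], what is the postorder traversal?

Tree insertion order: [19, 24, 42, 2, 15, 22]
Tree (level-order array): [19, 2, 24, None, 15, 22, 42]
Postorder traversal: [15, 2, 22, 42, 24, 19]


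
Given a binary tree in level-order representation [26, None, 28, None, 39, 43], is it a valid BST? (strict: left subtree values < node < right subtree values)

Level-order array: [26, None, 28, None, 39, 43]
Validate using subtree bounds (lo, hi): at each node, require lo < value < hi,
then recurse left with hi=value and right with lo=value.
Preorder trace (stopping at first violation):
  at node 26 with bounds (-inf, +inf): OK
  at node 28 with bounds (26, +inf): OK
  at node 39 with bounds (28, +inf): OK
  at node 43 with bounds (28, 39): VIOLATION
Node 43 violates its bound: not (28 < 43 < 39).
Result: Not a valid BST


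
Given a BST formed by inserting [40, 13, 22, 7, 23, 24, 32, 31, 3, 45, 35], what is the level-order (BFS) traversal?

Tree insertion order: [40, 13, 22, 7, 23, 24, 32, 31, 3, 45, 35]
Tree (level-order array): [40, 13, 45, 7, 22, None, None, 3, None, None, 23, None, None, None, 24, None, 32, 31, 35]
BFS from the root, enqueuing left then right child of each popped node:
  queue [40] -> pop 40, enqueue [13, 45], visited so far: [40]
  queue [13, 45] -> pop 13, enqueue [7, 22], visited so far: [40, 13]
  queue [45, 7, 22] -> pop 45, enqueue [none], visited so far: [40, 13, 45]
  queue [7, 22] -> pop 7, enqueue [3], visited so far: [40, 13, 45, 7]
  queue [22, 3] -> pop 22, enqueue [23], visited so far: [40, 13, 45, 7, 22]
  queue [3, 23] -> pop 3, enqueue [none], visited so far: [40, 13, 45, 7, 22, 3]
  queue [23] -> pop 23, enqueue [24], visited so far: [40, 13, 45, 7, 22, 3, 23]
  queue [24] -> pop 24, enqueue [32], visited so far: [40, 13, 45, 7, 22, 3, 23, 24]
  queue [32] -> pop 32, enqueue [31, 35], visited so far: [40, 13, 45, 7, 22, 3, 23, 24, 32]
  queue [31, 35] -> pop 31, enqueue [none], visited so far: [40, 13, 45, 7, 22, 3, 23, 24, 32, 31]
  queue [35] -> pop 35, enqueue [none], visited so far: [40, 13, 45, 7, 22, 3, 23, 24, 32, 31, 35]
Result: [40, 13, 45, 7, 22, 3, 23, 24, 32, 31, 35]


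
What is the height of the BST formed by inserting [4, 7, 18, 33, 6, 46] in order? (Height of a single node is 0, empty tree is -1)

Insertion order: [4, 7, 18, 33, 6, 46]
Tree (level-order array): [4, None, 7, 6, 18, None, None, None, 33, None, 46]
Compute height bottom-up (empty subtree = -1):
  height(6) = 1 + max(-1, -1) = 0
  height(46) = 1 + max(-1, -1) = 0
  height(33) = 1 + max(-1, 0) = 1
  height(18) = 1 + max(-1, 1) = 2
  height(7) = 1 + max(0, 2) = 3
  height(4) = 1 + max(-1, 3) = 4
Height = 4


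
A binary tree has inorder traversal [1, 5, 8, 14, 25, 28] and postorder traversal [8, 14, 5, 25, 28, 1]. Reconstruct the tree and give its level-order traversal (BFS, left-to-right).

Inorder:   [1, 5, 8, 14, 25, 28]
Postorder: [8, 14, 5, 25, 28, 1]
Algorithm: postorder visits root last, so walk postorder right-to-left;
each value is the root of the current inorder slice — split it at that
value, recurse on the right subtree first, then the left.
Recursive splits:
  root=1; inorder splits into left=[], right=[5, 8, 14, 25, 28]
  root=28; inorder splits into left=[5, 8, 14, 25], right=[]
  root=25; inorder splits into left=[5, 8, 14], right=[]
  root=5; inorder splits into left=[], right=[8, 14]
  root=14; inorder splits into left=[8], right=[]
  root=8; inorder splits into left=[], right=[]
Reconstructed level-order: [1, 28, 25, 5, 14, 8]


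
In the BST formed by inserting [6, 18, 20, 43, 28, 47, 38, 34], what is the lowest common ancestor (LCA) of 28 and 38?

Tree insertion order: [6, 18, 20, 43, 28, 47, 38, 34]
Tree (level-order array): [6, None, 18, None, 20, None, 43, 28, 47, None, 38, None, None, 34]
In a BST, the LCA of p=28, q=38 is the first node v on the
root-to-leaf path with p <= v <= q (go left if both < v, right if both > v).
Walk from root:
  at 6: both 28 and 38 > 6, go right
  at 18: both 28 and 38 > 18, go right
  at 20: both 28 and 38 > 20, go right
  at 43: both 28 and 38 < 43, go left
  at 28: 28 <= 28 <= 38, this is the LCA
LCA = 28


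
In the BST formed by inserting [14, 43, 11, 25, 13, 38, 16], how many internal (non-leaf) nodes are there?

Tree built from: [14, 43, 11, 25, 13, 38, 16]
Tree (level-order array): [14, 11, 43, None, 13, 25, None, None, None, 16, 38]
Rule: An internal node has at least one child.
Per-node child counts:
  node 14: 2 child(ren)
  node 11: 1 child(ren)
  node 13: 0 child(ren)
  node 43: 1 child(ren)
  node 25: 2 child(ren)
  node 16: 0 child(ren)
  node 38: 0 child(ren)
Matching nodes: [14, 11, 43, 25]
Count of internal (non-leaf) nodes: 4


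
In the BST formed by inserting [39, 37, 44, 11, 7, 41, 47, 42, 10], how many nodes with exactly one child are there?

Tree built from: [39, 37, 44, 11, 7, 41, 47, 42, 10]
Tree (level-order array): [39, 37, 44, 11, None, 41, 47, 7, None, None, 42, None, None, None, 10]
Rule: These are nodes with exactly 1 non-null child.
Per-node child counts:
  node 39: 2 child(ren)
  node 37: 1 child(ren)
  node 11: 1 child(ren)
  node 7: 1 child(ren)
  node 10: 0 child(ren)
  node 44: 2 child(ren)
  node 41: 1 child(ren)
  node 42: 0 child(ren)
  node 47: 0 child(ren)
Matching nodes: [37, 11, 7, 41]
Count of nodes with exactly one child: 4


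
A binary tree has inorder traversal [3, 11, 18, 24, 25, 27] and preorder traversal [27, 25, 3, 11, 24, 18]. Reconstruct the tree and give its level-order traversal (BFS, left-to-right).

Inorder:  [3, 11, 18, 24, 25, 27]
Preorder: [27, 25, 3, 11, 24, 18]
Algorithm: preorder visits root first, so consume preorder in order;
for each root, split the current inorder slice at that value into
left-subtree inorder and right-subtree inorder, then recurse.
Recursive splits:
  root=27; inorder splits into left=[3, 11, 18, 24, 25], right=[]
  root=25; inorder splits into left=[3, 11, 18, 24], right=[]
  root=3; inorder splits into left=[], right=[11, 18, 24]
  root=11; inorder splits into left=[], right=[18, 24]
  root=24; inorder splits into left=[18], right=[]
  root=18; inorder splits into left=[], right=[]
Reconstructed level-order: [27, 25, 3, 11, 24, 18]


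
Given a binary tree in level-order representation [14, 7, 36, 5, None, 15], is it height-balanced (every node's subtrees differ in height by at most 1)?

Tree (level-order array): [14, 7, 36, 5, None, 15]
Definition: a tree is height-balanced if, at every node, |h(left) - h(right)| <= 1 (empty subtree has height -1).
Bottom-up per-node check:
  node 5: h_left=-1, h_right=-1, diff=0 [OK], height=0
  node 7: h_left=0, h_right=-1, diff=1 [OK], height=1
  node 15: h_left=-1, h_right=-1, diff=0 [OK], height=0
  node 36: h_left=0, h_right=-1, diff=1 [OK], height=1
  node 14: h_left=1, h_right=1, diff=0 [OK], height=2
All nodes satisfy the balance condition.
Result: Balanced


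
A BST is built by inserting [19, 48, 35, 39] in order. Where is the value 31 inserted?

Starting tree (level order): [19, None, 48, 35, None, None, 39]
Insertion path: 19 -> 48 -> 35
Result: insert 31 as left child of 35
Final tree (level order): [19, None, 48, 35, None, 31, 39]


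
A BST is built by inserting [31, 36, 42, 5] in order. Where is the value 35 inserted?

Starting tree (level order): [31, 5, 36, None, None, None, 42]
Insertion path: 31 -> 36
Result: insert 35 as left child of 36
Final tree (level order): [31, 5, 36, None, None, 35, 42]


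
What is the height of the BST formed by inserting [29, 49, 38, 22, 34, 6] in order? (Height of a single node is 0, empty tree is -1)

Insertion order: [29, 49, 38, 22, 34, 6]
Tree (level-order array): [29, 22, 49, 6, None, 38, None, None, None, 34]
Compute height bottom-up (empty subtree = -1):
  height(6) = 1 + max(-1, -1) = 0
  height(22) = 1 + max(0, -1) = 1
  height(34) = 1 + max(-1, -1) = 0
  height(38) = 1 + max(0, -1) = 1
  height(49) = 1 + max(1, -1) = 2
  height(29) = 1 + max(1, 2) = 3
Height = 3


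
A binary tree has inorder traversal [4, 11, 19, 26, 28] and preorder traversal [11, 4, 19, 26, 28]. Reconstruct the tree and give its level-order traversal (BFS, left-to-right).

Inorder:  [4, 11, 19, 26, 28]
Preorder: [11, 4, 19, 26, 28]
Algorithm: preorder visits root first, so consume preorder in order;
for each root, split the current inorder slice at that value into
left-subtree inorder and right-subtree inorder, then recurse.
Recursive splits:
  root=11; inorder splits into left=[4], right=[19, 26, 28]
  root=4; inorder splits into left=[], right=[]
  root=19; inorder splits into left=[], right=[26, 28]
  root=26; inorder splits into left=[], right=[28]
  root=28; inorder splits into left=[], right=[]
Reconstructed level-order: [11, 4, 19, 26, 28]


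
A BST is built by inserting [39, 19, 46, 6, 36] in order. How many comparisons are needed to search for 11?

Search path for 11: 39 -> 19 -> 6
Found: False
Comparisons: 3


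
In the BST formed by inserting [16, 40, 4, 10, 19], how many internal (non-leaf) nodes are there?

Tree built from: [16, 40, 4, 10, 19]
Tree (level-order array): [16, 4, 40, None, 10, 19]
Rule: An internal node has at least one child.
Per-node child counts:
  node 16: 2 child(ren)
  node 4: 1 child(ren)
  node 10: 0 child(ren)
  node 40: 1 child(ren)
  node 19: 0 child(ren)
Matching nodes: [16, 4, 40]
Count of internal (non-leaf) nodes: 3


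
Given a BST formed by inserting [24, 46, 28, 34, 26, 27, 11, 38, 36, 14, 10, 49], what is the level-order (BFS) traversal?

Tree insertion order: [24, 46, 28, 34, 26, 27, 11, 38, 36, 14, 10, 49]
Tree (level-order array): [24, 11, 46, 10, 14, 28, 49, None, None, None, None, 26, 34, None, None, None, 27, None, 38, None, None, 36]
BFS from the root, enqueuing left then right child of each popped node:
  queue [24] -> pop 24, enqueue [11, 46], visited so far: [24]
  queue [11, 46] -> pop 11, enqueue [10, 14], visited so far: [24, 11]
  queue [46, 10, 14] -> pop 46, enqueue [28, 49], visited so far: [24, 11, 46]
  queue [10, 14, 28, 49] -> pop 10, enqueue [none], visited so far: [24, 11, 46, 10]
  queue [14, 28, 49] -> pop 14, enqueue [none], visited so far: [24, 11, 46, 10, 14]
  queue [28, 49] -> pop 28, enqueue [26, 34], visited so far: [24, 11, 46, 10, 14, 28]
  queue [49, 26, 34] -> pop 49, enqueue [none], visited so far: [24, 11, 46, 10, 14, 28, 49]
  queue [26, 34] -> pop 26, enqueue [27], visited so far: [24, 11, 46, 10, 14, 28, 49, 26]
  queue [34, 27] -> pop 34, enqueue [38], visited so far: [24, 11, 46, 10, 14, 28, 49, 26, 34]
  queue [27, 38] -> pop 27, enqueue [none], visited so far: [24, 11, 46, 10, 14, 28, 49, 26, 34, 27]
  queue [38] -> pop 38, enqueue [36], visited so far: [24, 11, 46, 10, 14, 28, 49, 26, 34, 27, 38]
  queue [36] -> pop 36, enqueue [none], visited so far: [24, 11, 46, 10, 14, 28, 49, 26, 34, 27, 38, 36]
Result: [24, 11, 46, 10, 14, 28, 49, 26, 34, 27, 38, 36]


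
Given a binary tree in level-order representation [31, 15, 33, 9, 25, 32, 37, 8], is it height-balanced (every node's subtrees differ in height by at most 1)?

Tree (level-order array): [31, 15, 33, 9, 25, 32, 37, 8]
Definition: a tree is height-balanced if, at every node, |h(left) - h(right)| <= 1 (empty subtree has height -1).
Bottom-up per-node check:
  node 8: h_left=-1, h_right=-1, diff=0 [OK], height=0
  node 9: h_left=0, h_right=-1, diff=1 [OK], height=1
  node 25: h_left=-1, h_right=-1, diff=0 [OK], height=0
  node 15: h_left=1, h_right=0, diff=1 [OK], height=2
  node 32: h_left=-1, h_right=-1, diff=0 [OK], height=0
  node 37: h_left=-1, h_right=-1, diff=0 [OK], height=0
  node 33: h_left=0, h_right=0, diff=0 [OK], height=1
  node 31: h_left=2, h_right=1, diff=1 [OK], height=3
All nodes satisfy the balance condition.
Result: Balanced


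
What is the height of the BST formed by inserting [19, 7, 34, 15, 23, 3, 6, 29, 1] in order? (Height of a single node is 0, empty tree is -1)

Insertion order: [19, 7, 34, 15, 23, 3, 6, 29, 1]
Tree (level-order array): [19, 7, 34, 3, 15, 23, None, 1, 6, None, None, None, 29]
Compute height bottom-up (empty subtree = -1):
  height(1) = 1 + max(-1, -1) = 0
  height(6) = 1 + max(-1, -1) = 0
  height(3) = 1 + max(0, 0) = 1
  height(15) = 1 + max(-1, -1) = 0
  height(7) = 1 + max(1, 0) = 2
  height(29) = 1 + max(-1, -1) = 0
  height(23) = 1 + max(-1, 0) = 1
  height(34) = 1 + max(1, -1) = 2
  height(19) = 1 + max(2, 2) = 3
Height = 3


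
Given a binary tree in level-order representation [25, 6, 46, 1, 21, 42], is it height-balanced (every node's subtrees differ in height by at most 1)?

Tree (level-order array): [25, 6, 46, 1, 21, 42]
Definition: a tree is height-balanced if, at every node, |h(left) - h(right)| <= 1 (empty subtree has height -1).
Bottom-up per-node check:
  node 1: h_left=-1, h_right=-1, diff=0 [OK], height=0
  node 21: h_left=-1, h_right=-1, diff=0 [OK], height=0
  node 6: h_left=0, h_right=0, diff=0 [OK], height=1
  node 42: h_left=-1, h_right=-1, diff=0 [OK], height=0
  node 46: h_left=0, h_right=-1, diff=1 [OK], height=1
  node 25: h_left=1, h_right=1, diff=0 [OK], height=2
All nodes satisfy the balance condition.
Result: Balanced


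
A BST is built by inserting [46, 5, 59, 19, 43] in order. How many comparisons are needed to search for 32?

Search path for 32: 46 -> 5 -> 19 -> 43
Found: False
Comparisons: 4


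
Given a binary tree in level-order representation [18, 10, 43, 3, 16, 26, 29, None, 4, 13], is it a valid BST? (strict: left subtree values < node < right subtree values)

Level-order array: [18, 10, 43, 3, 16, 26, 29, None, 4, 13]
Validate using subtree bounds (lo, hi): at each node, require lo < value < hi,
then recurse left with hi=value and right with lo=value.
Preorder trace (stopping at first violation):
  at node 18 with bounds (-inf, +inf): OK
  at node 10 with bounds (-inf, 18): OK
  at node 3 with bounds (-inf, 10): OK
  at node 4 with bounds (3, 10): OK
  at node 16 with bounds (10, 18): OK
  at node 13 with bounds (10, 16): OK
  at node 43 with bounds (18, +inf): OK
  at node 26 with bounds (18, 43): OK
  at node 29 with bounds (43, +inf): VIOLATION
Node 29 violates its bound: not (43 < 29 < +inf).
Result: Not a valid BST


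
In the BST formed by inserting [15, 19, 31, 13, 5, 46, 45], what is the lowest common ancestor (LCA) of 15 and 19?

Tree insertion order: [15, 19, 31, 13, 5, 46, 45]
Tree (level-order array): [15, 13, 19, 5, None, None, 31, None, None, None, 46, 45]
In a BST, the LCA of p=15, q=19 is the first node v on the
root-to-leaf path with p <= v <= q (go left if both < v, right if both > v).
Walk from root:
  at 15: 15 <= 15 <= 19, this is the LCA
LCA = 15


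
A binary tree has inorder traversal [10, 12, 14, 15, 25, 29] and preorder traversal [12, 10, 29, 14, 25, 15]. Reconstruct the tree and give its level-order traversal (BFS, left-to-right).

Inorder:  [10, 12, 14, 15, 25, 29]
Preorder: [12, 10, 29, 14, 25, 15]
Algorithm: preorder visits root first, so consume preorder in order;
for each root, split the current inorder slice at that value into
left-subtree inorder and right-subtree inorder, then recurse.
Recursive splits:
  root=12; inorder splits into left=[10], right=[14, 15, 25, 29]
  root=10; inorder splits into left=[], right=[]
  root=29; inorder splits into left=[14, 15, 25], right=[]
  root=14; inorder splits into left=[], right=[15, 25]
  root=25; inorder splits into left=[15], right=[]
  root=15; inorder splits into left=[], right=[]
Reconstructed level-order: [12, 10, 29, 14, 25, 15]


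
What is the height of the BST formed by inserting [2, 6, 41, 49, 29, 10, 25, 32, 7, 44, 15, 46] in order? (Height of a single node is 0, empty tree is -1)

Insertion order: [2, 6, 41, 49, 29, 10, 25, 32, 7, 44, 15, 46]
Tree (level-order array): [2, None, 6, None, 41, 29, 49, 10, 32, 44, None, 7, 25, None, None, None, 46, None, None, 15]
Compute height bottom-up (empty subtree = -1):
  height(7) = 1 + max(-1, -1) = 0
  height(15) = 1 + max(-1, -1) = 0
  height(25) = 1 + max(0, -1) = 1
  height(10) = 1 + max(0, 1) = 2
  height(32) = 1 + max(-1, -1) = 0
  height(29) = 1 + max(2, 0) = 3
  height(46) = 1 + max(-1, -1) = 0
  height(44) = 1 + max(-1, 0) = 1
  height(49) = 1 + max(1, -1) = 2
  height(41) = 1 + max(3, 2) = 4
  height(6) = 1 + max(-1, 4) = 5
  height(2) = 1 + max(-1, 5) = 6
Height = 6


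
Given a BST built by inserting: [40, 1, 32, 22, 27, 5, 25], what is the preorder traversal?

Tree insertion order: [40, 1, 32, 22, 27, 5, 25]
Tree (level-order array): [40, 1, None, None, 32, 22, None, 5, 27, None, None, 25]
Preorder traversal: [40, 1, 32, 22, 5, 27, 25]


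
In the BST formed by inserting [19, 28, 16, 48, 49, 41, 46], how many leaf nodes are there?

Tree built from: [19, 28, 16, 48, 49, 41, 46]
Tree (level-order array): [19, 16, 28, None, None, None, 48, 41, 49, None, 46]
Rule: A leaf has 0 children.
Per-node child counts:
  node 19: 2 child(ren)
  node 16: 0 child(ren)
  node 28: 1 child(ren)
  node 48: 2 child(ren)
  node 41: 1 child(ren)
  node 46: 0 child(ren)
  node 49: 0 child(ren)
Matching nodes: [16, 46, 49]
Count of leaf nodes: 3


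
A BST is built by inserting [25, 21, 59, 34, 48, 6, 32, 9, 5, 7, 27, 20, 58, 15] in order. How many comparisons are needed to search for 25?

Search path for 25: 25
Found: True
Comparisons: 1


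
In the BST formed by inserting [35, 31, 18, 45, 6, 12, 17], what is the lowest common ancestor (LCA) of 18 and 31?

Tree insertion order: [35, 31, 18, 45, 6, 12, 17]
Tree (level-order array): [35, 31, 45, 18, None, None, None, 6, None, None, 12, None, 17]
In a BST, the LCA of p=18, q=31 is the first node v on the
root-to-leaf path with p <= v <= q (go left if both < v, right if both > v).
Walk from root:
  at 35: both 18 and 31 < 35, go left
  at 31: 18 <= 31 <= 31, this is the LCA
LCA = 31


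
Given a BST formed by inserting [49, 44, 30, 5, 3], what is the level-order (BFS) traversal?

Tree insertion order: [49, 44, 30, 5, 3]
Tree (level-order array): [49, 44, None, 30, None, 5, None, 3]
BFS from the root, enqueuing left then right child of each popped node:
  queue [49] -> pop 49, enqueue [44], visited so far: [49]
  queue [44] -> pop 44, enqueue [30], visited so far: [49, 44]
  queue [30] -> pop 30, enqueue [5], visited so far: [49, 44, 30]
  queue [5] -> pop 5, enqueue [3], visited so far: [49, 44, 30, 5]
  queue [3] -> pop 3, enqueue [none], visited so far: [49, 44, 30, 5, 3]
Result: [49, 44, 30, 5, 3]


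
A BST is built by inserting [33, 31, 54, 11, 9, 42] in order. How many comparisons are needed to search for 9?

Search path for 9: 33 -> 31 -> 11 -> 9
Found: True
Comparisons: 4


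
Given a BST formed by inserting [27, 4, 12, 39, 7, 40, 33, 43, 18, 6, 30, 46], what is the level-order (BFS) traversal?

Tree insertion order: [27, 4, 12, 39, 7, 40, 33, 43, 18, 6, 30, 46]
Tree (level-order array): [27, 4, 39, None, 12, 33, 40, 7, 18, 30, None, None, 43, 6, None, None, None, None, None, None, 46]
BFS from the root, enqueuing left then right child of each popped node:
  queue [27] -> pop 27, enqueue [4, 39], visited so far: [27]
  queue [4, 39] -> pop 4, enqueue [12], visited so far: [27, 4]
  queue [39, 12] -> pop 39, enqueue [33, 40], visited so far: [27, 4, 39]
  queue [12, 33, 40] -> pop 12, enqueue [7, 18], visited so far: [27, 4, 39, 12]
  queue [33, 40, 7, 18] -> pop 33, enqueue [30], visited so far: [27, 4, 39, 12, 33]
  queue [40, 7, 18, 30] -> pop 40, enqueue [43], visited so far: [27, 4, 39, 12, 33, 40]
  queue [7, 18, 30, 43] -> pop 7, enqueue [6], visited so far: [27, 4, 39, 12, 33, 40, 7]
  queue [18, 30, 43, 6] -> pop 18, enqueue [none], visited so far: [27, 4, 39, 12, 33, 40, 7, 18]
  queue [30, 43, 6] -> pop 30, enqueue [none], visited so far: [27, 4, 39, 12, 33, 40, 7, 18, 30]
  queue [43, 6] -> pop 43, enqueue [46], visited so far: [27, 4, 39, 12, 33, 40, 7, 18, 30, 43]
  queue [6, 46] -> pop 6, enqueue [none], visited so far: [27, 4, 39, 12, 33, 40, 7, 18, 30, 43, 6]
  queue [46] -> pop 46, enqueue [none], visited so far: [27, 4, 39, 12, 33, 40, 7, 18, 30, 43, 6, 46]
Result: [27, 4, 39, 12, 33, 40, 7, 18, 30, 43, 6, 46]


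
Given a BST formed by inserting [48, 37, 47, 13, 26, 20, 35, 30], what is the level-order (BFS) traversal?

Tree insertion order: [48, 37, 47, 13, 26, 20, 35, 30]
Tree (level-order array): [48, 37, None, 13, 47, None, 26, None, None, 20, 35, None, None, 30]
BFS from the root, enqueuing left then right child of each popped node:
  queue [48] -> pop 48, enqueue [37], visited so far: [48]
  queue [37] -> pop 37, enqueue [13, 47], visited so far: [48, 37]
  queue [13, 47] -> pop 13, enqueue [26], visited so far: [48, 37, 13]
  queue [47, 26] -> pop 47, enqueue [none], visited so far: [48, 37, 13, 47]
  queue [26] -> pop 26, enqueue [20, 35], visited so far: [48, 37, 13, 47, 26]
  queue [20, 35] -> pop 20, enqueue [none], visited so far: [48, 37, 13, 47, 26, 20]
  queue [35] -> pop 35, enqueue [30], visited so far: [48, 37, 13, 47, 26, 20, 35]
  queue [30] -> pop 30, enqueue [none], visited so far: [48, 37, 13, 47, 26, 20, 35, 30]
Result: [48, 37, 13, 47, 26, 20, 35, 30]


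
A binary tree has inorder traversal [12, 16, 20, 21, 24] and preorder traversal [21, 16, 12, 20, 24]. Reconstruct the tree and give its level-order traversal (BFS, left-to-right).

Inorder:  [12, 16, 20, 21, 24]
Preorder: [21, 16, 12, 20, 24]
Algorithm: preorder visits root first, so consume preorder in order;
for each root, split the current inorder slice at that value into
left-subtree inorder and right-subtree inorder, then recurse.
Recursive splits:
  root=21; inorder splits into left=[12, 16, 20], right=[24]
  root=16; inorder splits into left=[12], right=[20]
  root=12; inorder splits into left=[], right=[]
  root=20; inorder splits into left=[], right=[]
  root=24; inorder splits into left=[], right=[]
Reconstructed level-order: [21, 16, 24, 12, 20]


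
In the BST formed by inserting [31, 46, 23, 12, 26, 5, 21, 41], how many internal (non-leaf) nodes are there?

Tree built from: [31, 46, 23, 12, 26, 5, 21, 41]
Tree (level-order array): [31, 23, 46, 12, 26, 41, None, 5, 21]
Rule: An internal node has at least one child.
Per-node child counts:
  node 31: 2 child(ren)
  node 23: 2 child(ren)
  node 12: 2 child(ren)
  node 5: 0 child(ren)
  node 21: 0 child(ren)
  node 26: 0 child(ren)
  node 46: 1 child(ren)
  node 41: 0 child(ren)
Matching nodes: [31, 23, 12, 46]
Count of internal (non-leaf) nodes: 4


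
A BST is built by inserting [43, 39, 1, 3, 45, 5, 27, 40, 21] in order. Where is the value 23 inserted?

Starting tree (level order): [43, 39, 45, 1, 40, None, None, None, 3, None, None, None, 5, None, 27, 21]
Insertion path: 43 -> 39 -> 1 -> 3 -> 5 -> 27 -> 21
Result: insert 23 as right child of 21
Final tree (level order): [43, 39, 45, 1, 40, None, None, None, 3, None, None, None, 5, None, 27, 21, None, None, 23]


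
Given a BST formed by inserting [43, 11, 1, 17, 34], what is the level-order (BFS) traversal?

Tree insertion order: [43, 11, 1, 17, 34]
Tree (level-order array): [43, 11, None, 1, 17, None, None, None, 34]
BFS from the root, enqueuing left then right child of each popped node:
  queue [43] -> pop 43, enqueue [11], visited so far: [43]
  queue [11] -> pop 11, enqueue [1, 17], visited so far: [43, 11]
  queue [1, 17] -> pop 1, enqueue [none], visited so far: [43, 11, 1]
  queue [17] -> pop 17, enqueue [34], visited so far: [43, 11, 1, 17]
  queue [34] -> pop 34, enqueue [none], visited so far: [43, 11, 1, 17, 34]
Result: [43, 11, 1, 17, 34]


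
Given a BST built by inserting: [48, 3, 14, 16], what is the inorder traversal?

Tree insertion order: [48, 3, 14, 16]
Tree (level-order array): [48, 3, None, None, 14, None, 16]
Inorder traversal: [3, 14, 16, 48]


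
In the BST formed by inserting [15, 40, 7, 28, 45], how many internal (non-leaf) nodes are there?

Tree built from: [15, 40, 7, 28, 45]
Tree (level-order array): [15, 7, 40, None, None, 28, 45]
Rule: An internal node has at least one child.
Per-node child counts:
  node 15: 2 child(ren)
  node 7: 0 child(ren)
  node 40: 2 child(ren)
  node 28: 0 child(ren)
  node 45: 0 child(ren)
Matching nodes: [15, 40]
Count of internal (non-leaf) nodes: 2


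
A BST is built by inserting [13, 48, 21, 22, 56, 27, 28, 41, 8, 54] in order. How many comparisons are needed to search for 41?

Search path for 41: 13 -> 48 -> 21 -> 22 -> 27 -> 28 -> 41
Found: True
Comparisons: 7


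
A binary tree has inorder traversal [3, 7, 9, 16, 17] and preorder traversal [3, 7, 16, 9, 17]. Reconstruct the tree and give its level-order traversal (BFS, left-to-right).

Inorder:  [3, 7, 9, 16, 17]
Preorder: [3, 7, 16, 9, 17]
Algorithm: preorder visits root first, so consume preorder in order;
for each root, split the current inorder slice at that value into
left-subtree inorder and right-subtree inorder, then recurse.
Recursive splits:
  root=3; inorder splits into left=[], right=[7, 9, 16, 17]
  root=7; inorder splits into left=[], right=[9, 16, 17]
  root=16; inorder splits into left=[9], right=[17]
  root=9; inorder splits into left=[], right=[]
  root=17; inorder splits into left=[], right=[]
Reconstructed level-order: [3, 7, 16, 9, 17]


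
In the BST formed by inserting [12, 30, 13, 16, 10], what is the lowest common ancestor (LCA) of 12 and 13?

Tree insertion order: [12, 30, 13, 16, 10]
Tree (level-order array): [12, 10, 30, None, None, 13, None, None, 16]
In a BST, the LCA of p=12, q=13 is the first node v on the
root-to-leaf path with p <= v <= q (go left if both < v, right if both > v).
Walk from root:
  at 12: 12 <= 12 <= 13, this is the LCA
LCA = 12


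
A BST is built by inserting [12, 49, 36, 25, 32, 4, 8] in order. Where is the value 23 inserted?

Starting tree (level order): [12, 4, 49, None, 8, 36, None, None, None, 25, None, None, 32]
Insertion path: 12 -> 49 -> 36 -> 25
Result: insert 23 as left child of 25
Final tree (level order): [12, 4, 49, None, 8, 36, None, None, None, 25, None, 23, 32]


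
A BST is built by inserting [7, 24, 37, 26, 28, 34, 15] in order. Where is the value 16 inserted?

Starting tree (level order): [7, None, 24, 15, 37, None, None, 26, None, None, 28, None, 34]
Insertion path: 7 -> 24 -> 15
Result: insert 16 as right child of 15
Final tree (level order): [7, None, 24, 15, 37, None, 16, 26, None, None, None, None, 28, None, 34]


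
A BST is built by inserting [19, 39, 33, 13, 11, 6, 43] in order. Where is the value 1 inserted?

Starting tree (level order): [19, 13, 39, 11, None, 33, 43, 6]
Insertion path: 19 -> 13 -> 11 -> 6
Result: insert 1 as left child of 6
Final tree (level order): [19, 13, 39, 11, None, 33, 43, 6, None, None, None, None, None, 1]


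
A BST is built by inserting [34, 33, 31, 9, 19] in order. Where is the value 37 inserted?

Starting tree (level order): [34, 33, None, 31, None, 9, None, None, 19]
Insertion path: 34
Result: insert 37 as right child of 34
Final tree (level order): [34, 33, 37, 31, None, None, None, 9, None, None, 19]


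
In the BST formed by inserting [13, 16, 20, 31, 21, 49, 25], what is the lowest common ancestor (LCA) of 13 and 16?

Tree insertion order: [13, 16, 20, 31, 21, 49, 25]
Tree (level-order array): [13, None, 16, None, 20, None, 31, 21, 49, None, 25]
In a BST, the LCA of p=13, q=16 is the first node v on the
root-to-leaf path with p <= v <= q (go left if both < v, right if both > v).
Walk from root:
  at 13: 13 <= 13 <= 16, this is the LCA
LCA = 13


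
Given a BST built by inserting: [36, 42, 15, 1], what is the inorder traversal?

Tree insertion order: [36, 42, 15, 1]
Tree (level-order array): [36, 15, 42, 1]
Inorder traversal: [1, 15, 36, 42]


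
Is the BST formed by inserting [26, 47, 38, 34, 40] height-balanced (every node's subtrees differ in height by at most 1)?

Tree (level-order array): [26, None, 47, 38, None, 34, 40]
Definition: a tree is height-balanced if, at every node, |h(left) - h(right)| <= 1 (empty subtree has height -1).
Bottom-up per-node check:
  node 34: h_left=-1, h_right=-1, diff=0 [OK], height=0
  node 40: h_left=-1, h_right=-1, diff=0 [OK], height=0
  node 38: h_left=0, h_right=0, diff=0 [OK], height=1
  node 47: h_left=1, h_right=-1, diff=2 [FAIL (|1--1|=2 > 1)], height=2
  node 26: h_left=-1, h_right=2, diff=3 [FAIL (|-1-2|=3 > 1)], height=3
Node 47 violates the condition: |1 - -1| = 2 > 1.
Result: Not balanced


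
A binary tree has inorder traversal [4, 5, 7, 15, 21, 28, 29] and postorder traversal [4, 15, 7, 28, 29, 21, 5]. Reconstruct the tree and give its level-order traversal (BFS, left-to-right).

Inorder:   [4, 5, 7, 15, 21, 28, 29]
Postorder: [4, 15, 7, 28, 29, 21, 5]
Algorithm: postorder visits root last, so walk postorder right-to-left;
each value is the root of the current inorder slice — split it at that
value, recurse on the right subtree first, then the left.
Recursive splits:
  root=5; inorder splits into left=[4], right=[7, 15, 21, 28, 29]
  root=21; inorder splits into left=[7, 15], right=[28, 29]
  root=29; inorder splits into left=[28], right=[]
  root=28; inorder splits into left=[], right=[]
  root=7; inorder splits into left=[], right=[15]
  root=15; inorder splits into left=[], right=[]
  root=4; inorder splits into left=[], right=[]
Reconstructed level-order: [5, 4, 21, 7, 29, 15, 28]


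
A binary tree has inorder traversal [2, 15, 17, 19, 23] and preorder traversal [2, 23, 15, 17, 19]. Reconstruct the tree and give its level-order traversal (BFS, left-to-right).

Inorder:  [2, 15, 17, 19, 23]
Preorder: [2, 23, 15, 17, 19]
Algorithm: preorder visits root first, so consume preorder in order;
for each root, split the current inorder slice at that value into
left-subtree inorder and right-subtree inorder, then recurse.
Recursive splits:
  root=2; inorder splits into left=[], right=[15, 17, 19, 23]
  root=23; inorder splits into left=[15, 17, 19], right=[]
  root=15; inorder splits into left=[], right=[17, 19]
  root=17; inorder splits into left=[], right=[19]
  root=19; inorder splits into left=[], right=[]
Reconstructed level-order: [2, 23, 15, 17, 19]


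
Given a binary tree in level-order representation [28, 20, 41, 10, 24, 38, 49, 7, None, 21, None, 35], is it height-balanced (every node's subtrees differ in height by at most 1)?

Tree (level-order array): [28, 20, 41, 10, 24, 38, 49, 7, None, 21, None, 35]
Definition: a tree is height-balanced if, at every node, |h(left) - h(right)| <= 1 (empty subtree has height -1).
Bottom-up per-node check:
  node 7: h_left=-1, h_right=-1, diff=0 [OK], height=0
  node 10: h_left=0, h_right=-1, diff=1 [OK], height=1
  node 21: h_left=-1, h_right=-1, diff=0 [OK], height=0
  node 24: h_left=0, h_right=-1, diff=1 [OK], height=1
  node 20: h_left=1, h_right=1, diff=0 [OK], height=2
  node 35: h_left=-1, h_right=-1, diff=0 [OK], height=0
  node 38: h_left=0, h_right=-1, diff=1 [OK], height=1
  node 49: h_left=-1, h_right=-1, diff=0 [OK], height=0
  node 41: h_left=1, h_right=0, diff=1 [OK], height=2
  node 28: h_left=2, h_right=2, diff=0 [OK], height=3
All nodes satisfy the balance condition.
Result: Balanced


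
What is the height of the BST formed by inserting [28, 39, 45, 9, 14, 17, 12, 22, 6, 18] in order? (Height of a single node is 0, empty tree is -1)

Insertion order: [28, 39, 45, 9, 14, 17, 12, 22, 6, 18]
Tree (level-order array): [28, 9, 39, 6, 14, None, 45, None, None, 12, 17, None, None, None, None, None, 22, 18]
Compute height bottom-up (empty subtree = -1):
  height(6) = 1 + max(-1, -1) = 0
  height(12) = 1 + max(-1, -1) = 0
  height(18) = 1 + max(-1, -1) = 0
  height(22) = 1 + max(0, -1) = 1
  height(17) = 1 + max(-1, 1) = 2
  height(14) = 1 + max(0, 2) = 3
  height(9) = 1 + max(0, 3) = 4
  height(45) = 1 + max(-1, -1) = 0
  height(39) = 1 + max(-1, 0) = 1
  height(28) = 1 + max(4, 1) = 5
Height = 5


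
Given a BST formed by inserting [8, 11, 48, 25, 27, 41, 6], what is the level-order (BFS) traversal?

Tree insertion order: [8, 11, 48, 25, 27, 41, 6]
Tree (level-order array): [8, 6, 11, None, None, None, 48, 25, None, None, 27, None, 41]
BFS from the root, enqueuing left then right child of each popped node:
  queue [8] -> pop 8, enqueue [6, 11], visited so far: [8]
  queue [6, 11] -> pop 6, enqueue [none], visited so far: [8, 6]
  queue [11] -> pop 11, enqueue [48], visited so far: [8, 6, 11]
  queue [48] -> pop 48, enqueue [25], visited so far: [8, 6, 11, 48]
  queue [25] -> pop 25, enqueue [27], visited so far: [8, 6, 11, 48, 25]
  queue [27] -> pop 27, enqueue [41], visited so far: [8, 6, 11, 48, 25, 27]
  queue [41] -> pop 41, enqueue [none], visited so far: [8, 6, 11, 48, 25, 27, 41]
Result: [8, 6, 11, 48, 25, 27, 41]


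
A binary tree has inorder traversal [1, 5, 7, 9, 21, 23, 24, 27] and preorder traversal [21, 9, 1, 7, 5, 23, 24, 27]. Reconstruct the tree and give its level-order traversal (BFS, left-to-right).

Inorder:  [1, 5, 7, 9, 21, 23, 24, 27]
Preorder: [21, 9, 1, 7, 5, 23, 24, 27]
Algorithm: preorder visits root first, so consume preorder in order;
for each root, split the current inorder slice at that value into
left-subtree inorder and right-subtree inorder, then recurse.
Recursive splits:
  root=21; inorder splits into left=[1, 5, 7, 9], right=[23, 24, 27]
  root=9; inorder splits into left=[1, 5, 7], right=[]
  root=1; inorder splits into left=[], right=[5, 7]
  root=7; inorder splits into left=[5], right=[]
  root=5; inorder splits into left=[], right=[]
  root=23; inorder splits into left=[], right=[24, 27]
  root=24; inorder splits into left=[], right=[27]
  root=27; inorder splits into left=[], right=[]
Reconstructed level-order: [21, 9, 23, 1, 24, 7, 27, 5]


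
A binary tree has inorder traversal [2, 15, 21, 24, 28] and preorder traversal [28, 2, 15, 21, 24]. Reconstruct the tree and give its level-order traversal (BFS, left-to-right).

Inorder:  [2, 15, 21, 24, 28]
Preorder: [28, 2, 15, 21, 24]
Algorithm: preorder visits root first, so consume preorder in order;
for each root, split the current inorder slice at that value into
left-subtree inorder and right-subtree inorder, then recurse.
Recursive splits:
  root=28; inorder splits into left=[2, 15, 21, 24], right=[]
  root=2; inorder splits into left=[], right=[15, 21, 24]
  root=15; inorder splits into left=[], right=[21, 24]
  root=21; inorder splits into left=[], right=[24]
  root=24; inorder splits into left=[], right=[]
Reconstructed level-order: [28, 2, 15, 21, 24]


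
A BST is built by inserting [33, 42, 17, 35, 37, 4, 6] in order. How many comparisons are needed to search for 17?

Search path for 17: 33 -> 17
Found: True
Comparisons: 2


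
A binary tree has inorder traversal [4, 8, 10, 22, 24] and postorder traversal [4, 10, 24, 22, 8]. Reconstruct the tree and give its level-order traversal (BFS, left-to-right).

Inorder:   [4, 8, 10, 22, 24]
Postorder: [4, 10, 24, 22, 8]
Algorithm: postorder visits root last, so walk postorder right-to-left;
each value is the root of the current inorder slice — split it at that
value, recurse on the right subtree first, then the left.
Recursive splits:
  root=8; inorder splits into left=[4], right=[10, 22, 24]
  root=22; inorder splits into left=[10], right=[24]
  root=24; inorder splits into left=[], right=[]
  root=10; inorder splits into left=[], right=[]
  root=4; inorder splits into left=[], right=[]
Reconstructed level-order: [8, 4, 22, 10, 24]


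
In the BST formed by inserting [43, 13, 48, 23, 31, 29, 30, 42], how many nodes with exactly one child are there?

Tree built from: [43, 13, 48, 23, 31, 29, 30, 42]
Tree (level-order array): [43, 13, 48, None, 23, None, None, None, 31, 29, 42, None, 30]
Rule: These are nodes with exactly 1 non-null child.
Per-node child counts:
  node 43: 2 child(ren)
  node 13: 1 child(ren)
  node 23: 1 child(ren)
  node 31: 2 child(ren)
  node 29: 1 child(ren)
  node 30: 0 child(ren)
  node 42: 0 child(ren)
  node 48: 0 child(ren)
Matching nodes: [13, 23, 29]
Count of nodes with exactly one child: 3


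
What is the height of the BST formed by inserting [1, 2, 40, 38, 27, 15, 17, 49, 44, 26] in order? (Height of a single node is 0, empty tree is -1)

Insertion order: [1, 2, 40, 38, 27, 15, 17, 49, 44, 26]
Tree (level-order array): [1, None, 2, None, 40, 38, 49, 27, None, 44, None, 15, None, None, None, None, 17, None, 26]
Compute height bottom-up (empty subtree = -1):
  height(26) = 1 + max(-1, -1) = 0
  height(17) = 1 + max(-1, 0) = 1
  height(15) = 1 + max(-1, 1) = 2
  height(27) = 1 + max(2, -1) = 3
  height(38) = 1 + max(3, -1) = 4
  height(44) = 1 + max(-1, -1) = 0
  height(49) = 1 + max(0, -1) = 1
  height(40) = 1 + max(4, 1) = 5
  height(2) = 1 + max(-1, 5) = 6
  height(1) = 1 + max(-1, 6) = 7
Height = 7


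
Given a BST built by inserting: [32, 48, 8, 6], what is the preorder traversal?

Tree insertion order: [32, 48, 8, 6]
Tree (level-order array): [32, 8, 48, 6]
Preorder traversal: [32, 8, 6, 48]


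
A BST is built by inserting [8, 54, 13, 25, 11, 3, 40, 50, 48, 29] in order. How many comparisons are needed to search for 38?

Search path for 38: 8 -> 54 -> 13 -> 25 -> 40 -> 29
Found: False
Comparisons: 6


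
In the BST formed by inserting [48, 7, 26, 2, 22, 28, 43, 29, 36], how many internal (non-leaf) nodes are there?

Tree built from: [48, 7, 26, 2, 22, 28, 43, 29, 36]
Tree (level-order array): [48, 7, None, 2, 26, None, None, 22, 28, None, None, None, 43, 29, None, None, 36]
Rule: An internal node has at least one child.
Per-node child counts:
  node 48: 1 child(ren)
  node 7: 2 child(ren)
  node 2: 0 child(ren)
  node 26: 2 child(ren)
  node 22: 0 child(ren)
  node 28: 1 child(ren)
  node 43: 1 child(ren)
  node 29: 1 child(ren)
  node 36: 0 child(ren)
Matching nodes: [48, 7, 26, 28, 43, 29]
Count of internal (non-leaf) nodes: 6


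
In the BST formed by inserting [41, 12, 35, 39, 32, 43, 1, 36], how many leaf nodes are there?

Tree built from: [41, 12, 35, 39, 32, 43, 1, 36]
Tree (level-order array): [41, 12, 43, 1, 35, None, None, None, None, 32, 39, None, None, 36]
Rule: A leaf has 0 children.
Per-node child counts:
  node 41: 2 child(ren)
  node 12: 2 child(ren)
  node 1: 0 child(ren)
  node 35: 2 child(ren)
  node 32: 0 child(ren)
  node 39: 1 child(ren)
  node 36: 0 child(ren)
  node 43: 0 child(ren)
Matching nodes: [1, 32, 36, 43]
Count of leaf nodes: 4
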